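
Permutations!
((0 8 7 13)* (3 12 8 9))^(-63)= ((0 9 3 12 8 7 13))^(-63)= (13)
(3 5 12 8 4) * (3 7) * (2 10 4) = (2 10 4 7 3 5 12 8) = [0, 1, 10, 5, 7, 12, 6, 3, 2, 9, 4, 11, 8]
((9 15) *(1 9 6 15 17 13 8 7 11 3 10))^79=(1 3 7 13 9 10 11 8 17)(6 15)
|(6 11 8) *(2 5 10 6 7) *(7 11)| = 10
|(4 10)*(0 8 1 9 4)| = |(0 8 1 9 4 10)| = 6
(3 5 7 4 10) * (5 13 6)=(3 13 6 5 7 4 10)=[0, 1, 2, 13, 10, 7, 5, 4, 8, 9, 3, 11, 12, 6]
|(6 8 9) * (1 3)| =|(1 3)(6 8 9)| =6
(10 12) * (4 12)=(4 12 10)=[0, 1, 2, 3, 12, 5, 6, 7, 8, 9, 4, 11, 10]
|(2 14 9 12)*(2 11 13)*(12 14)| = |(2 12 11 13)(9 14)| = 4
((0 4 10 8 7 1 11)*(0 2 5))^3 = (0 8 11)(1 5 10)(2 4 7)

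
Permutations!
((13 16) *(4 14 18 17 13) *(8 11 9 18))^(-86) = ((4 14 8 11 9 18 17 13 16))^(-86) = (4 9 16 11 13 8 17 14 18)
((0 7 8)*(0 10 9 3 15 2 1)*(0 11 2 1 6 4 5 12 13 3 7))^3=(1 6 12 15 2 5 3 11 4 13)(7 9 10 8)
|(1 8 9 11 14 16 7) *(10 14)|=|(1 8 9 11 10 14 16 7)|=8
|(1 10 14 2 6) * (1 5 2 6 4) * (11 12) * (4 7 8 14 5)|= |(1 10 5 2 7 8 14 6 4)(11 12)|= 18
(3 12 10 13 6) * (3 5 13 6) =[0, 1, 2, 12, 4, 13, 5, 7, 8, 9, 6, 11, 10, 3] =(3 12 10 6 5 13)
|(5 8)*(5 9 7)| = |(5 8 9 7)| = 4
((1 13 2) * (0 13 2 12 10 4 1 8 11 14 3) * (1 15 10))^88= ((0 13 12 1 2 8 11 14 3)(4 15 10))^88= (0 14 8 1 13 3 11 2 12)(4 15 10)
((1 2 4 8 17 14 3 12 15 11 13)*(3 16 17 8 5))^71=(1 13 11 15 12 3 5 4 2)(14 17 16)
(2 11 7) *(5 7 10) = [0, 1, 11, 3, 4, 7, 6, 2, 8, 9, 5, 10] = (2 11 10 5 7)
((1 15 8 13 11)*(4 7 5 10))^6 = ((1 15 8 13 11)(4 7 5 10))^6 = (1 15 8 13 11)(4 5)(7 10)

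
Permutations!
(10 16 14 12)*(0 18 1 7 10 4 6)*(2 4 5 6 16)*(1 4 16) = (0 18 4 1 7 10 2 16 14 12 5 6) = [18, 7, 16, 3, 1, 6, 0, 10, 8, 9, 2, 11, 5, 13, 12, 15, 14, 17, 4]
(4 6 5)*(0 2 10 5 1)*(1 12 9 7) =[2, 0, 10, 3, 6, 4, 12, 1, 8, 7, 5, 11, 9] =(0 2 10 5 4 6 12 9 7 1)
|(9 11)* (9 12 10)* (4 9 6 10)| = 4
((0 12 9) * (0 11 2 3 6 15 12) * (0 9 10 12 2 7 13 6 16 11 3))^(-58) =(0 3 11 13 15)(2 9 16 7 6) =((0 9 3 16 11 7 13 6 15 2)(10 12))^(-58)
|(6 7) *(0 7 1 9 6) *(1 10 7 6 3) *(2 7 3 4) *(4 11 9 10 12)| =6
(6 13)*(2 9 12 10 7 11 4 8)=(2 9 12 10 7 11 4 8)(6 13)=[0, 1, 9, 3, 8, 5, 13, 11, 2, 12, 7, 4, 10, 6]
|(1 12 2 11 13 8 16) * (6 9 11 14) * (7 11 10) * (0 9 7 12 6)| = |(0 9 10 12 2 14)(1 6 7 11 13 8 16)| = 42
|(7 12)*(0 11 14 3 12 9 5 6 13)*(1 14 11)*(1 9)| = 5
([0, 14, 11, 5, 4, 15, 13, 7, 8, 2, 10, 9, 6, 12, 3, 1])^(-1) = [0, 15, 9, 14, 4, 3, 12, 7, 8, 11, 10, 2, 13, 6, 1, 5]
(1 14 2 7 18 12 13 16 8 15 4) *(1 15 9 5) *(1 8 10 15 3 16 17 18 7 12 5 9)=[0, 14, 12, 16, 3, 8, 6, 7, 1, 9, 15, 11, 13, 17, 2, 4, 10, 18, 5]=(1 14 2 12 13 17 18 5 8)(3 16 10 15 4)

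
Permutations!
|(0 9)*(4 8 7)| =|(0 9)(4 8 7)| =6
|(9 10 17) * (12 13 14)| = 3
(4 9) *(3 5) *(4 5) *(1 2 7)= (1 2 7)(3 4 9 5)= [0, 2, 7, 4, 9, 3, 6, 1, 8, 5]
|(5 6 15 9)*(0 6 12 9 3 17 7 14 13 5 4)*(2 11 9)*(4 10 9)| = 26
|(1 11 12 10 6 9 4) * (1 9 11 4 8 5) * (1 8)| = 12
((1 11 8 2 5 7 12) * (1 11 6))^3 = (1 6)(2 12)(5 11)(7 8)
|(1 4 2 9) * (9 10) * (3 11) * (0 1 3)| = 8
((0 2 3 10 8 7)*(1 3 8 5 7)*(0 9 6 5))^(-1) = ((0 2 8 1 3 10)(5 7 9 6))^(-1) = (0 10 3 1 8 2)(5 6 9 7)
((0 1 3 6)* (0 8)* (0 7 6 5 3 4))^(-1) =(0 4 1)(3 5)(6 7 8)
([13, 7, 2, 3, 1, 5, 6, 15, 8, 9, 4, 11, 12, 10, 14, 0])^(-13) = (0 13 10 4 1 7 15)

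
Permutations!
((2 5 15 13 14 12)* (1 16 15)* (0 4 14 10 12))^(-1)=(0 14 4)(1 5 2 12 10 13 15 16)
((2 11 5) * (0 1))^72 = (11)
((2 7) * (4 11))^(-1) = (2 7)(4 11)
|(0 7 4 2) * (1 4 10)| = 6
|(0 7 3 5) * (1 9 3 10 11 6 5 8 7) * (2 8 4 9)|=|(0 1 2 8 7 10 11 6 5)(3 4 9)|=9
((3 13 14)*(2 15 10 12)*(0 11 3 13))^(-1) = (0 3 11)(2 12 10 15)(13 14)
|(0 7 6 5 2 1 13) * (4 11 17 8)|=|(0 7 6 5 2 1 13)(4 11 17 8)|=28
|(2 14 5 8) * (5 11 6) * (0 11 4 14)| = 6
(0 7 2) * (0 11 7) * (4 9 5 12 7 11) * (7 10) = (2 4 9 5 12 10 7) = [0, 1, 4, 3, 9, 12, 6, 2, 8, 5, 7, 11, 10]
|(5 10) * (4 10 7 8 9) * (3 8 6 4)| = 15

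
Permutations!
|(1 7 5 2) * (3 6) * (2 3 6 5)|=|(1 7 2)(3 5)|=6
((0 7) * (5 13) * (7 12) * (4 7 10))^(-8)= ((0 12 10 4 7)(5 13))^(-8)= (13)(0 10 7 12 4)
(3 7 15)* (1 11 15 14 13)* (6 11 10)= [0, 10, 2, 7, 4, 5, 11, 14, 8, 9, 6, 15, 12, 1, 13, 3]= (1 10 6 11 15 3 7 14 13)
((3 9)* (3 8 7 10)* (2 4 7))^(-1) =(2 8 9 3 10 7 4)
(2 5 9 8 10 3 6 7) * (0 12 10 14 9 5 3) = [12, 1, 3, 6, 4, 5, 7, 2, 14, 8, 0, 11, 10, 13, 9] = (0 12 10)(2 3 6 7)(8 14 9)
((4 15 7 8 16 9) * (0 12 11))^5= (0 11 12)(4 9 16 8 7 15)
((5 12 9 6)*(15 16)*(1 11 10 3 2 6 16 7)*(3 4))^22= ((1 11 10 4 3 2 6 5 12 9 16 15 7))^22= (1 9 2 11 16 6 10 15 5 4 7 12 3)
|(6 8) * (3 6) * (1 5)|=6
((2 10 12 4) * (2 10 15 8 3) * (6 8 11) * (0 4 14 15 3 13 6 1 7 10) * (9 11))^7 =(0 4)(1 11 9 15 14 12 10 7)(2 3)(6 8 13)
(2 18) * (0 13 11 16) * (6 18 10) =(0 13 11 16)(2 10 6 18) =[13, 1, 10, 3, 4, 5, 18, 7, 8, 9, 6, 16, 12, 11, 14, 15, 0, 17, 2]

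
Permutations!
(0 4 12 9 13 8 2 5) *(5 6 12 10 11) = [4, 1, 6, 3, 10, 0, 12, 7, 2, 13, 11, 5, 9, 8] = (0 4 10 11 5)(2 6 12 9 13 8)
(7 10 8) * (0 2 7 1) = [2, 0, 7, 3, 4, 5, 6, 10, 1, 9, 8] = (0 2 7 10 8 1)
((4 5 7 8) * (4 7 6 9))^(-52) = ((4 5 6 9)(7 8))^(-52) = (9)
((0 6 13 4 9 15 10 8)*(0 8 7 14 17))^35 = (0 15)(4 14)(6 10)(7 13)(9 17)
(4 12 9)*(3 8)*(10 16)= (3 8)(4 12 9)(10 16)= [0, 1, 2, 8, 12, 5, 6, 7, 3, 4, 16, 11, 9, 13, 14, 15, 10]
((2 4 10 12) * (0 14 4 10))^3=((0 14 4)(2 10 12))^3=(14)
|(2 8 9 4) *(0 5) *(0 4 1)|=|(0 5 4 2 8 9 1)|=7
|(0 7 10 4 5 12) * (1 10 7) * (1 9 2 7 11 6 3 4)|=10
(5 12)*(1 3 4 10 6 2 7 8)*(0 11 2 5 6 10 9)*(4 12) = [11, 3, 7, 12, 9, 4, 5, 8, 1, 0, 10, 2, 6] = (0 11 2 7 8 1 3 12 6 5 4 9)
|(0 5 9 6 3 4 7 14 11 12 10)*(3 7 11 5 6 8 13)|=13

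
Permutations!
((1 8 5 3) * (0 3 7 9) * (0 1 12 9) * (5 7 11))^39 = (0 1 3 8 12 7 9)(5 11)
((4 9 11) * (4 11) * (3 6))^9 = (11)(3 6)(4 9)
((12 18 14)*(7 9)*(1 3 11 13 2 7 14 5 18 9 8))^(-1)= ((1 3 11 13 2 7 8)(5 18)(9 14 12))^(-1)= (1 8 7 2 13 11 3)(5 18)(9 12 14)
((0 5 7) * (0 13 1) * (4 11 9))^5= ((0 5 7 13 1)(4 11 9))^5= (13)(4 9 11)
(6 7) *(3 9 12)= [0, 1, 2, 9, 4, 5, 7, 6, 8, 12, 10, 11, 3]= (3 9 12)(6 7)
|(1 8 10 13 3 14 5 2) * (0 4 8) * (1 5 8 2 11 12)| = 35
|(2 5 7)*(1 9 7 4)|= |(1 9 7 2 5 4)|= 6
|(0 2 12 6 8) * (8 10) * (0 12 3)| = |(0 2 3)(6 10 8 12)| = 12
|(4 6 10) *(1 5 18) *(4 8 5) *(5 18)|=|(1 4 6 10 8 18)|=6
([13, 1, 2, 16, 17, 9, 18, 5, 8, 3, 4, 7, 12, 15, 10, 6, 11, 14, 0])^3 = [6, 1, 2, 7, 10, 16, 13, 3, 8, 11, 14, 9, 12, 18, 17, 0, 5, 4, 15]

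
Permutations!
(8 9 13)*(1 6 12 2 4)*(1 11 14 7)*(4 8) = (1 6 12 2 8 9 13 4 11 14 7) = [0, 6, 8, 3, 11, 5, 12, 1, 9, 13, 10, 14, 2, 4, 7]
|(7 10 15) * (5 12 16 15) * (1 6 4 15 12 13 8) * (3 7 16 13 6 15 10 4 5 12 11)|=22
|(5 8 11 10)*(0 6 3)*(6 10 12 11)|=6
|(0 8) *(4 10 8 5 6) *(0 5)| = 5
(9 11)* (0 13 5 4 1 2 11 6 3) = (0 13 5 4 1 2 11 9 6 3) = [13, 2, 11, 0, 1, 4, 3, 7, 8, 6, 10, 9, 12, 5]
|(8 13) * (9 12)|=2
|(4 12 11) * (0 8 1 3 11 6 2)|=|(0 8 1 3 11 4 12 6 2)|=9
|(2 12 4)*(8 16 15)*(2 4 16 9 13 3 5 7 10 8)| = 28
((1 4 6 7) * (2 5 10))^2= (1 6)(2 10 5)(4 7)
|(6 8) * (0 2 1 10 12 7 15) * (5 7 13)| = |(0 2 1 10 12 13 5 7 15)(6 8)| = 18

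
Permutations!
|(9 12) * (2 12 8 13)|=|(2 12 9 8 13)|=5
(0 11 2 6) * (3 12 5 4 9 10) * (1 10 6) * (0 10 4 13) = (0 11 2 1 4 9 6 10 3 12 5 13) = [11, 4, 1, 12, 9, 13, 10, 7, 8, 6, 3, 2, 5, 0]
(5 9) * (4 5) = [0, 1, 2, 3, 5, 9, 6, 7, 8, 4] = (4 5 9)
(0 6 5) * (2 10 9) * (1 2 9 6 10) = (0 10 6 5)(1 2) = [10, 2, 1, 3, 4, 0, 5, 7, 8, 9, 6]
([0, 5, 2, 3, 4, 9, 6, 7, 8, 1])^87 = [0, 1, 2, 3, 4, 5, 6, 7, 8, 9]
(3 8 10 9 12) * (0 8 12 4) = (0 8 10 9 4)(3 12) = [8, 1, 2, 12, 0, 5, 6, 7, 10, 4, 9, 11, 3]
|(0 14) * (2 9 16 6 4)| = |(0 14)(2 9 16 6 4)| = 10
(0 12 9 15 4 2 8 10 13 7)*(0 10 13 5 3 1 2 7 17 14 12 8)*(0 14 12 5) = (0 8 13 17 12 9 15 4 7 10)(1 2 14 5 3) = [8, 2, 14, 1, 7, 3, 6, 10, 13, 15, 0, 11, 9, 17, 5, 4, 16, 12]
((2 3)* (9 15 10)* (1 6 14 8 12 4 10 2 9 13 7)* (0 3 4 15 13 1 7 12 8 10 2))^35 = ((0 3 9 13 12 15)(1 6 14 10)(2 4))^35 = (0 15 12 13 9 3)(1 10 14 6)(2 4)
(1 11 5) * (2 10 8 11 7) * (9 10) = [0, 7, 9, 3, 4, 1, 6, 2, 11, 10, 8, 5] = (1 7 2 9 10 8 11 5)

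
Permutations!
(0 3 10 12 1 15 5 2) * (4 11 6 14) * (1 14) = (0 3 10 12 14 4 11 6 1 15 5 2) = [3, 15, 0, 10, 11, 2, 1, 7, 8, 9, 12, 6, 14, 13, 4, 5]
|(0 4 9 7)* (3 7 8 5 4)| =|(0 3 7)(4 9 8 5)| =12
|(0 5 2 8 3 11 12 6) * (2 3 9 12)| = |(0 5 3 11 2 8 9 12 6)| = 9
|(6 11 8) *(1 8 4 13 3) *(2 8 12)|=|(1 12 2 8 6 11 4 13 3)|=9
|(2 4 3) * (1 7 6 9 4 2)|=|(1 7 6 9 4 3)|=6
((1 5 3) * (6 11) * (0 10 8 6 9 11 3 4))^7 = ((0 10 8 6 3 1 5 4)(9 11))^7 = (0 4 5 1 3 6 8 10)(9 11)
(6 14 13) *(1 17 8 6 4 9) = (1 17 8 6 14 13 4 9) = [0, 17, 2, 3, 9, 5, 14, 7, 6, 1, 10, 11, 12, 4, 13, 15, 16, 8]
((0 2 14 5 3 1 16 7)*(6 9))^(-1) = ((0 2 14 5 3 1 16 7)(6 9))^(-1) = (0 7 16 1 3 5 14 2)(6 9)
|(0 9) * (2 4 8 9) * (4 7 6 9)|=10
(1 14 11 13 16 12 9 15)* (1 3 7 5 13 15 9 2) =(1 14 11 15 3 7 5 13 16 12 2) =[0, 14, 1, 7, 4, 13, 6, 5, 8, 9, 10, 15, 2, 16, 11, 3, 12]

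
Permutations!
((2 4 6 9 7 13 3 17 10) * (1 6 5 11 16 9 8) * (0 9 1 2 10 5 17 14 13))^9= (17)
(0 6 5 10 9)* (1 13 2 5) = (0 6 1 13 2 5 10 9) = [6, 13, 5, 3, 4, 10, 1, 7, 8, 0, 9, 11, 12, 2]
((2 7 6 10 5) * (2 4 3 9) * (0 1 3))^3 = ((0 1 3 9 2 7 6 10 5 4))^3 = (0 9 6 4 3 7 5 1 2 10)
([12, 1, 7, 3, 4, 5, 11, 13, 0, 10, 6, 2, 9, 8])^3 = [10, 1, 8, 3, 4, 5, 7, 0, 9, 11, 2, 13, 6, 12]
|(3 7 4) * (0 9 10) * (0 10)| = 6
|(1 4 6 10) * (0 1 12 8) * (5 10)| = 8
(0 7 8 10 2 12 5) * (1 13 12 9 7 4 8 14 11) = (0 4 8 10 2 9 7 14 11 1 13 12 5) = [4, 13, 9, 3, 8, 0, 6, 14, 10, 7, 2, 1, 5, 12, 11]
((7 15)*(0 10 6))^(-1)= (0 6 10)(7 15)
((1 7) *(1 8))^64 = (1 7 8)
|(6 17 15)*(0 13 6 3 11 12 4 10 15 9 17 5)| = 12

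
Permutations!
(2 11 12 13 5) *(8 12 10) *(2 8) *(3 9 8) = [0, 1, 11, 9, 4, 3, 6, 7, 12, 8, 2, 10, 13, 5] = (2 11 10)(3 9 8 12 13 5)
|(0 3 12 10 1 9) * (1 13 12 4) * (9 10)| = 8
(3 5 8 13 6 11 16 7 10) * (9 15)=[0, 1, 2, 5, 4, 8, 11, 10, 13, 15, 3, 16, 12, 6, 14, 9, 7]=(3 5 8 13 6 11 16 7 10)(9 15)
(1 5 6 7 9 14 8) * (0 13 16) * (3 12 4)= [13, 5, 2, 12, 3, 6, 7, 9, 1, 14, 10, 11, 4, 16, 8, 15, 0]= (0 13 16)(1 5 6 7 9 14 8)(3 12 4)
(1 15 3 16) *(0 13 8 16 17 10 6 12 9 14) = (0 13 8 16 1 15 3 17 10 6 12 9 14) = [13, 15, 2, 17, 4, 5, 12, 7, 16, 14, 6, 11, 9, 8, 0, 3, 1, 10]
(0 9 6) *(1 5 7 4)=(0 9 6)(1 5 7 4)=[9, 5, 2, 3, 1, 7, 0, 4, 8, 6]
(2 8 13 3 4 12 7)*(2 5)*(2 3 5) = [0, 1, 8, 4, 12, 3, 6, 2, 13, 9, 10, 11, 7, 5] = (2 8 13 5 3 4 12 7)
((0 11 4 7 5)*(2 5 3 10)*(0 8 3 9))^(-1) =((0 11 4 7 9)(2 5 8 3 10))^(-1) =(0 9 7 4 11)(2 10 3 8 5)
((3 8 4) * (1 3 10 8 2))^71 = (1 2 3)(4 8 10)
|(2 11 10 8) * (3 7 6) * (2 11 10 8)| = 6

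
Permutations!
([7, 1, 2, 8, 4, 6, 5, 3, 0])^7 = [8, 1, 2, 7, 4, 6, 5, 0, 3]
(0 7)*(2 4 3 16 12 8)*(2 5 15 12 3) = [7, 1, 4, 16, 2, 15, 6, 0, 5, 9, 10, 11, 8, 13, 14, 12, 3] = (0 7)(2 4)(3 16)(5 15 12 8)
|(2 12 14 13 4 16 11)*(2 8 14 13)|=|(2 12 13 4 16 11 8 14)|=8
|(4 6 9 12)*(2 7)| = |(2 7)(4 6 9 12)| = 4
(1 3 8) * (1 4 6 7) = (1 3 8 4 6 7) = [0, 3, 2, 8, 6, 5, 7, 1, 4]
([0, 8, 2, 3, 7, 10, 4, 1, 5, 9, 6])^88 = (1 6 8 4 5 7 10)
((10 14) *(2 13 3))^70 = ((2 13 3)(10 14))^70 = (14)(2 13 3)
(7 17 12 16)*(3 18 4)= (3 18 4)(7 17 12 16)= [0, 1, 2, 18, 3, 5, 6, 17, 8, 9, 10, 11, 16, 13, 14, 15, 7, 12, 4]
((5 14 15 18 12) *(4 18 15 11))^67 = ((4 18 12 5 14 11))^67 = (4 18 12 5 14 11)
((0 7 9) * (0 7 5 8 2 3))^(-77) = (0 2 5 3 8)(7 9)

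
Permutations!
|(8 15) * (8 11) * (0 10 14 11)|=6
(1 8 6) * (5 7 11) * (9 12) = (1 8 6)(5 7 11)(9 12) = [0, 8, 2, 3, 4, 7, 1, 11, 6, 12, 10, 5, 9]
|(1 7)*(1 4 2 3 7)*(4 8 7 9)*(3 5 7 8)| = 6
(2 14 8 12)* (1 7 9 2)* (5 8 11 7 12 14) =(1 12)(2 5 8 14 11 7 9) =[0, 12, 5, 3, 4, 8, 6, 9, 14, 2, 10, 7, 1, 13, 11]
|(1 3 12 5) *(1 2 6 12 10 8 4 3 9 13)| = |(1 9 13)(2 6 12 5)(3 10 8 4)| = 12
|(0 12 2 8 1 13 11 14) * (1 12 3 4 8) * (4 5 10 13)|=|(0 3 5 10 13 11 14)(1 4 8 12 2)|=35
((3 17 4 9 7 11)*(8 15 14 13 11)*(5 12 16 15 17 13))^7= ((3 13 11)(4 9 7 8 17)(5 12 16 15 14))^7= (3 13 11)(4 7 17 9 8)(5 16 14 12 15)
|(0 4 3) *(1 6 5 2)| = |(0 4 3)(1 6 5 2)| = 12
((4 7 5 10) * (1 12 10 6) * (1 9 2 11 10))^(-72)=(12)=((1 12)(2 11 10 4 7 5 6 9))^(-72)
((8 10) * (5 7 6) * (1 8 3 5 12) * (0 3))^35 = ((0 3 5 7 6 12 1 8 10))^35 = (0 10 8 1 12 6 7 5 3)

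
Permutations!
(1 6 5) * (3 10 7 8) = (1 6 5)(3 10 7 8) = [0, 6, 2, 10, 4, 1, 5, 8, 3, 9, 7]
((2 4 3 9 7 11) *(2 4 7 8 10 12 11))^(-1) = (2 7)(3 4 11 12 10 8 9)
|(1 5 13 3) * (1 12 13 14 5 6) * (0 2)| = |(0 2)(1 6)(3 12 13)(5 14)| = 6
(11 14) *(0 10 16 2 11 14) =(0 10 16 2 11) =[10, 1, 11, 3, 4, 5, 6, 7, 8, 9, 16, 0, 12, 13, 14, 15, 2]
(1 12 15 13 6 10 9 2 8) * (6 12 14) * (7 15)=(1 14 6 10 9 2 8)(7 15 13 12)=[0, 14, 8, 3, 4, 5, 10, 15, 1, 2, 9, 11, 7, 12, 6, 13]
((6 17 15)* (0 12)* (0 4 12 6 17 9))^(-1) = ((0 6 9)(4 12)(15 17))^(-1) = (0 9 6)(4 12)(15 17)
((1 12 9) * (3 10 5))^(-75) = ((1 12 9)(3 10 5))^(-75) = (12)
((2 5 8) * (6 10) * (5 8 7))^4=(10)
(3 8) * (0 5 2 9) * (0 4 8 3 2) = (0 5)(2 9 4 8) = [5, 1, 9, 3, 8, 0, 6, 7, 2, 4]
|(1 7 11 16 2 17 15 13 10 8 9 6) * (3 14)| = 12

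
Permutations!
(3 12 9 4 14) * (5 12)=(3 5 12 9 4 14)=[0, 1, 2, 5, 14, 12, 6, 7, 8, 4, 10, 11, 9, 13, 3]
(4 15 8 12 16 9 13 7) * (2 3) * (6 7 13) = (2 3)(4 15 8 12 16 9 6 7) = [0, 1, 3, 2, 15, 5, 7, 4, 12, 6, 10, 11, 16, 13, 14, 8, 9]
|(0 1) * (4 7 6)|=|(0 1)(4 7 6)|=6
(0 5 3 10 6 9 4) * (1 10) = (0 5 3 1 10 6 9 4) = [5, 10, 2, 1, 0, 3, 9, 7, 8, 4, 6]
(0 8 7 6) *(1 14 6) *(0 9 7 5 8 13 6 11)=[13, 14, 2, 3, 4, 8, 9, 1, 5, 7, 10, 0, 12, 6, 11]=(0 13 6 9 7 1 14 11)(5 8)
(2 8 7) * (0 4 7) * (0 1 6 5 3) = [4, 6, 8, 0, 7, 3, 5, 2, 1] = (0 4 7 2 8 1 6 5 3)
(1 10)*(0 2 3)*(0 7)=(0 2 3 7)(1 10)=[2, 10, 3, 7, 4, 5, 6, 0, 8, 9, 1]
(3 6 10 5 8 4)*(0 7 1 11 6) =(0 7 1 11 6 10 5 8 4 3) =[7, 11, 2, 0, 3, 8, 10, 1, 4, 9, 5, 6]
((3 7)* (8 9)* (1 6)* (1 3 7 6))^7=((3 6)(8 9))^7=(3 6)(8 9)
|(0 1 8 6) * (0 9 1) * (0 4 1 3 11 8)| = 15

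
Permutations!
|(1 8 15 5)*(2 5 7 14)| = |(1 8 15 7 14 2 5)| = 7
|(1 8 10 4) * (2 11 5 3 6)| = |(1 8 10 4)(2 11 5 3 6)| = 20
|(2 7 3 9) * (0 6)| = |(0 6)(2 7 3 9)| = 4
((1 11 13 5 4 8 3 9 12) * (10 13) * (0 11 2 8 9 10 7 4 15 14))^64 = (0 9 8 5 11 12 3 15 7 1 10 14 4 2 13)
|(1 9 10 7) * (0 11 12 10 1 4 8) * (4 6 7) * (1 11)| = 8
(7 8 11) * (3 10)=[0, 1, 2, 10, 4, 5, 6, 8, 11, 9, 3, 7]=(3 10)(7 8 11)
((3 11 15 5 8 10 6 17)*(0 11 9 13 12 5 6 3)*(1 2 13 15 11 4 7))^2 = ((0 4 7 1 2 13 12 5 8 10 3 9 15 6 17))^2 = (0 7 2 12 8 3 15 17 4 1 13 5 10 9 6)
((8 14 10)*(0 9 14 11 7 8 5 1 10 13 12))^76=((0 9 14 13 12)(1 10 5)(7 8 11))^76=(0 9 14 13 12)(1 10 5)(7 8 11)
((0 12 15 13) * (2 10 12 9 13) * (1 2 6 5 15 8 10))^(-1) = (0 13 9)(1 2)(5 6 15)(8 12 10)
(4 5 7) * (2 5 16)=(2 5 7 4 16)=[0, 1, 5, 3, 16, 7, 6, 4, 8, 9, 10, 11, 12, 13, 14, 15, 2]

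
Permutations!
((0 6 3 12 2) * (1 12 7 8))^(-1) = (0 2 12 1 8 7 3 6)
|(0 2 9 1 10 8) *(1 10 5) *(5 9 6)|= 8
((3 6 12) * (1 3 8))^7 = ((1 3 6 12 8))^7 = (1 6 8 3 12)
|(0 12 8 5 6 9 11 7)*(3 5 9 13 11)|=10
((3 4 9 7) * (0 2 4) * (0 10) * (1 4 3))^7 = (0 10 3 2)(1 7 9 4)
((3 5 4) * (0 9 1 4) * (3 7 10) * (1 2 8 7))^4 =((0 9 2 8 7 10 3 5)(1 4))^4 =(0 7)(2 3)(5 8)(9 10)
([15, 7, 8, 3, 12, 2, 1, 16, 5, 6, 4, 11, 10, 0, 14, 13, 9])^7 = [15, 16, 8, 3, 12, 2, 7, 9, 5, 1, 4, 11, 10, 0, 14, 13, 6]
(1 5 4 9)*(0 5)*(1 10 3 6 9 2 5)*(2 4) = (0 1)(2 5)(3 6 9 10) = [1, 0, 5, 6, 4, 2, 9, 7, 8, 10, 3]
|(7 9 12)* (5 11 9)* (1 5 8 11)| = 10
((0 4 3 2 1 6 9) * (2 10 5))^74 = ((0 4 3 10 5 2 1 6 9))^74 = (0 3 5 1 9 4 10 2 6)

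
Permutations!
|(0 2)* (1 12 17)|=|(0 2)(1 12 17)|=6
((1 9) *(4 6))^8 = ((1 9)(4 6))^8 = (9)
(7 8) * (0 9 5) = [9, 1, 2, 3, 4, 0, 6, 8, 7, 5] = (0 9 5)(7 8)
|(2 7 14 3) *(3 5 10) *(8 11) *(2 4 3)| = |(2 7 14 5 10)(3 4)(8 11)| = 10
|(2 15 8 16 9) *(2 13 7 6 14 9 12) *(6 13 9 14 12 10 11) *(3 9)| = 8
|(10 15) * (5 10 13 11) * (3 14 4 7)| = 20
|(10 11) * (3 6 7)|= |(3 6 7)(10 11)|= 6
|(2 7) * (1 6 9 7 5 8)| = |(1 6 9 7 2 5 8)| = 7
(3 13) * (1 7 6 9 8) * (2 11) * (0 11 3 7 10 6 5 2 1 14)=(0 11 1 10 6 9 8 14)(2 3 13 7 5)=[11, 10, 3, 13, 4, 2, 9, 5, 14, 8, 6, 1, 12, 7, 0]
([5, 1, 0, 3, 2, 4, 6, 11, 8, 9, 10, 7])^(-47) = (0 5 4 2)(7 11)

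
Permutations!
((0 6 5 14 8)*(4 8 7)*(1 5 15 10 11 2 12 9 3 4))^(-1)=((0 6 15 10 11 2 12 9 3 4 8)(1 5 14 7))^(-1)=(0 8 4 3 9 12 2 11 10 15 6)(1 7 14 5)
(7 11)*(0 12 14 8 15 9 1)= (0 12 14 8 15 9 1)(7 11)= [12, 0, 2, 3, 4, 5, 6, 11, 15, 1, 10, 7, 14, 13, 8, 9]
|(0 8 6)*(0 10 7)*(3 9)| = 10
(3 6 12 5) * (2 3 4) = (2 3 6 12 5 4) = [0, 1, 3, 6, 2, 4, 12, 7, 8, 9, 10, 11, 5]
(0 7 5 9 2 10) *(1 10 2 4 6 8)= (0 7 5 9 4 6 8 1 10)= [7, 10, 2, 3, 6, 9, 8, 5, 1, 4, 0]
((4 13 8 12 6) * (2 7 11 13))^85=(2 12 11 4 8 7 6 13)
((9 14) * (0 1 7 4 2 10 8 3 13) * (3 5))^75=((0 1 7 4 2 10 8 5 3 13)(9 14))^75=(0 10)(1 8)(2 13)(3 4)(5 7)(9 14)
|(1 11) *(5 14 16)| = |(1 11)(5 14 16)| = 6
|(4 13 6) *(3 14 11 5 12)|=15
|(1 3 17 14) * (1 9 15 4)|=7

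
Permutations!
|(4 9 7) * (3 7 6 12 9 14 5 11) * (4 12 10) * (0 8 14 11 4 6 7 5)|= |(0 8 14)(3 5 4 11)(6 10)(7 12 9)|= 12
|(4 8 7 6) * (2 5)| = |(2 5)(4 8 7 6)| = 4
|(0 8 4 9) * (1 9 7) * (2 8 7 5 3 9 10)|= 10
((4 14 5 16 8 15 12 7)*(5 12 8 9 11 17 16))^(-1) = (4 7 12 14)(8 15)(9 16 17 11)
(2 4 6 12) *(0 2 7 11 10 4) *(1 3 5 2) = (0 1 3 5 2)(4 6 12 7 11 10) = [1, 3, 0, 5, 6, 2, 12, 11, 8, 9, 4, 10, 7]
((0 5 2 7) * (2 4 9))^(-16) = ((0 5 4 9 2 7))^(-16) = (0 4 2)(5 9 7)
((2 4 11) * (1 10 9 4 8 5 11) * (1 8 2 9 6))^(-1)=(1 6 10)(4 9 11 5 8)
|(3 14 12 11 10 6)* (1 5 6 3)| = |(1 5 6)(3 14 12 11 10)| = 15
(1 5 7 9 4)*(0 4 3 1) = [4, 5, 2, 1, 0, 7, 6, 9, 8, 3] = (0 4)(1 5 7 9 3)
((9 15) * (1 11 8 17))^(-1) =(1 17 8 11)(9 15)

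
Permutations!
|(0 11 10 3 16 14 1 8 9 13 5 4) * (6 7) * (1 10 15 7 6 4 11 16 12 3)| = 26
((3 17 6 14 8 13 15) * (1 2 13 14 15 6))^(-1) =(1 17 3 15 6 13 2)(8 14)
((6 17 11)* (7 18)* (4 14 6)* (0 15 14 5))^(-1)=((0 15 14 6 17 11 4 5)(7 18))^(-1)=(0 5 4 11 17 6 14 15)(7 18)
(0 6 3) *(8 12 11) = (0 6 3)(8 12 11) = [6, 1, 2, 0, 4, 5, 3, 7, 12, 9, 10, 8, 11]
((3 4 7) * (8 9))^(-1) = (3 7 4)(8 9)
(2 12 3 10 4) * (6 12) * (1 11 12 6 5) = [0, 11, 5, 10, 2, 1, 6, 7, 8, 9, 4, 12, 3] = (1 11 12 3 10 4 2 5)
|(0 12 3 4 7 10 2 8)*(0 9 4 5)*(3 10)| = 10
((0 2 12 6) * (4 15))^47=(0 6 12 2)(4 15)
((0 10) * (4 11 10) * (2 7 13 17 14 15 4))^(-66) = ((0 2 7 13 17 14 15 4 11 10))^(-66) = (0 17 11 7 15)(2 14 10 13 4)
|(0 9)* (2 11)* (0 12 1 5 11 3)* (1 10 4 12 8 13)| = 9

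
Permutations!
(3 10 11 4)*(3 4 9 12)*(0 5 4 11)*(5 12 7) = (0 12 3 10)(4 11 9 7 5) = [12, 1, 2, 10, 11, 4, 6, 5, 8, 7, 0, 9, 3]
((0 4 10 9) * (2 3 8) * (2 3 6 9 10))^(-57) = (10)(0 6 4 9 2)(3 8)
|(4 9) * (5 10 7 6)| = 4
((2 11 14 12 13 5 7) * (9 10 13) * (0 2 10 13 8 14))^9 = ((0 2 11)(5 7 10 8 14 12 9 13))^9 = (5 7 10 8 14 12 9 13)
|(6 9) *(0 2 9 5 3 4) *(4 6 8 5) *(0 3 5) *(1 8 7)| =6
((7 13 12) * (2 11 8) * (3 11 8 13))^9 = (2 8)(3 7 12 13 11)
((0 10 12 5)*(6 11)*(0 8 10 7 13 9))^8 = ((0 7 13 9)(5 8 10 12)(6 11))^8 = (13)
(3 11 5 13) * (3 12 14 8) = (3 11 5 13 12 14 8) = [0, 1, 2, 11, 4, 13, 6, 7, 3, 9, 10, 5, 14, 12, 8]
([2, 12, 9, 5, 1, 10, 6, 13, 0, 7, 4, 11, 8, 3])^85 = [2, 12, 9, 5, 1, 10, 6, 13, 0, 7, 4, 11, 8, 3]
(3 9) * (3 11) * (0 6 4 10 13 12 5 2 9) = (0 6 4 10 13 12 5 2 9 11 3) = [6, 1, 9, 0, 10, 2, 4, 7, 8, 11, 13, 3, 5, 12]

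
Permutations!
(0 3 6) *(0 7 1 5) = (0 3 6 7 1 5) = [3, 5, 2, 6, 4, 0, 7, 1]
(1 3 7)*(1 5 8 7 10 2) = (1 3 10 2)(5 8 7) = [0, 3, 1, 10, 4, 8, 6, 5, 7, 9, 2]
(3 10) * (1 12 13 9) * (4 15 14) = [0, 12, 2, 10, 15, 5, 6, 7, 8, 1, 3, 11, 13, 9, 4, 14] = (1 12 13 9)(3 10)(4 15 14)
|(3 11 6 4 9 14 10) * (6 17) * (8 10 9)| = |(3 11 17 6 4 8 10)(9 14)| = 14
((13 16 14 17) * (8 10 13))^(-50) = ((8 10 13 16 14 17))^(-50) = (8 14 13)(10 17 16)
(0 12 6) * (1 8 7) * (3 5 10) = (0 12 6)(1 8 7)(3 5 10) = [12, 8, 2, 5, 4, 10, 0, 1, 7, 9, 3, 11, 6]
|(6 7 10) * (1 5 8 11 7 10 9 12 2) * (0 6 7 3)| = |(0 6 10 7 9 12 2 1 5 8 11 3)| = 12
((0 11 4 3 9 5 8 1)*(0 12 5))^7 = ((0 11 4 3 9)(1 12 5 8))^7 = (0 4 9 11 3)(1 8 5 12)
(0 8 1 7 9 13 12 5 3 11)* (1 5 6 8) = (0 1 7 9 13 12 6 8 5 3 11) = [1, 7, 2, 11, 4, 3, 8, 9, 5, 13, 10, 0, 6, 12]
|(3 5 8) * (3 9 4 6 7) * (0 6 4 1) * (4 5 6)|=6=|(0 4 5 8 9 1)(3 6 7)|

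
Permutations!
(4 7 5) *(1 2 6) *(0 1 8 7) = [1, 2, 6, 3, 0, 4, 8, 5, 7] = (0 1 2 6 8 7 5 4)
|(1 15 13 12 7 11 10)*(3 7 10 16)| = 20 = |(1 15 13 12 10)(3 7 11 16)|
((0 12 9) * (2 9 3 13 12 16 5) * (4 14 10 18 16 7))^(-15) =((0 7 4 14 10 18 16 5 2 9)(3 13 12))^(-15) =(0 18)(2 14)(4 5)(7 16)(9 10)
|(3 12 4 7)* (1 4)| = 5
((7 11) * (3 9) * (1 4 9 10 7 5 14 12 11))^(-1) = ((1 4 9 3 10 7)(5 14 12 11))^(-1) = (1 7 10 3 9 4)(5 11 12 14)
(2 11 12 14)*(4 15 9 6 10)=[0, 1, 11, 3, 15, 5, 10, 7, 8, 6, 4, 12, 14, 13, 2, 9]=(2 11 12 14)(4 15 9 6 10)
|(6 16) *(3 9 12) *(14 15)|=6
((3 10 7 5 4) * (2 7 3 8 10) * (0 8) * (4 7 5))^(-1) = (0 4 7 5 2 3 10 8) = ((0 8 10 3 2 5 7 4))^(-1)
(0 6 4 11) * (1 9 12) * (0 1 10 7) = (0 6 4 11 1 9 12 10 7) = [6, 9, 2, 3, 11, 5, 4, 0, 8, 12, 7, 1, 10]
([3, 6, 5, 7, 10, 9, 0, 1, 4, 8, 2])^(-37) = (0 1 3 6 7)(2 10 4 8 9 5)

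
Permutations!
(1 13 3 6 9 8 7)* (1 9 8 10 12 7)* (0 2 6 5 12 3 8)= (0 2 6)(1 13 8)(3 5 12 7 9 10)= [2, 13, 6, 5, 4, 12, 0, 9, 1, 10, 3, 11, 7, 8]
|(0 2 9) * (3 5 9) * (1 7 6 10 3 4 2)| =|(0 1 7 6 10 3 5 9)(2 4)| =8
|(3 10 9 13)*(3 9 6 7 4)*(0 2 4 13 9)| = |(0 2 4 3 10 6 7 13)| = 8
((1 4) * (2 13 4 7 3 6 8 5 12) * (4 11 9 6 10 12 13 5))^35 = ((1 7 3 10 12 2 5 13 11 9 6 8 4))^35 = (1 9 2 7 6 5 3 8 13 10 4 11 12)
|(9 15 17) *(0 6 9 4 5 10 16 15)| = 6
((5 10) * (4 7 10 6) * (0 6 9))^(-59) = ((0 6 4 7 10 5 9))^(-59) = (0 10 6 5 4 9 7)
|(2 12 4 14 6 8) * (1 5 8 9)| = 9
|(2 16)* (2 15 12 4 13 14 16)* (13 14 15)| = 6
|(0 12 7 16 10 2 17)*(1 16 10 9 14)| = 12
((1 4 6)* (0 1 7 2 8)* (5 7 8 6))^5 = ((0 1 4 5 7 2 6 8))^5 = (0 2 4 8 7 1 6 5)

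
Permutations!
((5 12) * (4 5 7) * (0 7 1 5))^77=((0 7 4)(1 5 12))^77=(0 4 7)(1 12 5)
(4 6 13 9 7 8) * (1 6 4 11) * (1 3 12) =(1 6 13 9 7 8 11 3 12) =[0, 6, 2, 12, 4, 5, 13, 8, 11, 7, 10, 3, 1, 9]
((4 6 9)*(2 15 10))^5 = (2 10 15)(4 9 6)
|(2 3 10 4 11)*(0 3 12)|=|(0 3 10 4 11 2 12)|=7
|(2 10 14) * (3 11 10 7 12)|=|(2 7 12 3 11 10 14)|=7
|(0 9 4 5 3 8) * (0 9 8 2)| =7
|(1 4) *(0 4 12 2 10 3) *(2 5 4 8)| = |(0 8 2 10 3)(1 12 5 4)| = 20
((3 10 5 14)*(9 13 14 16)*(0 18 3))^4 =((0 18 3 10 5 16 9 13 14))^4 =(0 5 14 10 13 3 9 18 16)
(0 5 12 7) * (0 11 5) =(5 12 7 11) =[0, 1, 2, 3, 4, 12, 6, 11, 8, 9, 10, 5, 7]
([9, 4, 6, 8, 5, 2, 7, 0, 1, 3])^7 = [2, 9, 1, 7, 3, 8, 4, 5, 0, 6]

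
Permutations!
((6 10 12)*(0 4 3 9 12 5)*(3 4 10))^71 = ((0 10 5)(3 9 12 6))^71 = (0 5 10)(3 6 12 9)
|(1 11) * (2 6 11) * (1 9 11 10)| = |(1 2 6 10)(9 11)| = 4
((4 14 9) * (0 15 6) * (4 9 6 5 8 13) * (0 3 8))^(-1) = (0 5 15)(3 6 14 4 13 8)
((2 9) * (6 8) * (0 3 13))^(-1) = ((0 3 13)(2 9)(6 8))^(-1) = (0 13 3)(2 9)(6 8)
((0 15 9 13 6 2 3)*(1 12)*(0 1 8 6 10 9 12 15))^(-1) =(1 3 2 6 8 12 15)(9 10 13) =((1 15 12 8 6 2 3)(9 13 10))^(-1)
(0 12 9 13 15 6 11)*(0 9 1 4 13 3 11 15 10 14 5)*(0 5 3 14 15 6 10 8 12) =(1 4 13 8 12)(3 11 9 14)(10 15) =[0, 4, 2, 11, 13, 5, 6, 7, 12, 14, 15, 9, 1, 8, 3, 10]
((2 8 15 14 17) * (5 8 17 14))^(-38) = (17)(5 8 15)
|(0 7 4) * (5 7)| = 4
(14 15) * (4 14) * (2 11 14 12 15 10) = [0, 1, 11, 3, 12, 5, 6, 7, 8, 9, 2, 14, 15, 13, 10, 4] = (2 11 14 10)(4 12 15)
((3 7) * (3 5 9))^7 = (3 9 5 7)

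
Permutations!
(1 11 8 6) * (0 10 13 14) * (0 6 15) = (0 10 13 14 6 1 11 8 15) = [10, 11, 2, 3, 4, 5, 1, 7, 15, 9, 13, 8, 12, 14, 6, 0]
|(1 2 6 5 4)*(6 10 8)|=|(1 2 10 8 6 5 4)|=7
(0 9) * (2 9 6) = [6, 1, 9, 3, 4, 5, 2, 7, 8, 0] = (0 6 2 9)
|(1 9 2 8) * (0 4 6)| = 12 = |(0 4 6)(1 9 2 8)|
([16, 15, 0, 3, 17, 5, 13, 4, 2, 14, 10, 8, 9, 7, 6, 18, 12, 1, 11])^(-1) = (0 2 8 11 18 15 1 17 4 7 13 6 14 9 12 16)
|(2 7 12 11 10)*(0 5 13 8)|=|(0 5 13 8)(2 7 12 11 10)|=20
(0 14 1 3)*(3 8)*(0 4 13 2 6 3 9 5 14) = (1 8 9 5 14)(2 6 3 4 13) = [0, 8, 6, 4, 13, 14, 3, 7, 9, 5, 10, 11, 12, 2, 1]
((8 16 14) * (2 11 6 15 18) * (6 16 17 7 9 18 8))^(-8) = (2 14 8 9 11 6 17 18 16 15 7)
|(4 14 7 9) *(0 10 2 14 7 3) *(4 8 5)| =|(0 10 2 14 3)(4 7 9 8 5)| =5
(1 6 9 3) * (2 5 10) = (1 6 9 3)(2 5 10) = [0, 6, 5, 1, 4, 10, 9, 7, 8, 3, 2]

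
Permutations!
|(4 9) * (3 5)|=2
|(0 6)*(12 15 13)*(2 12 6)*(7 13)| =|(0 2 12 15 7 13 6)| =7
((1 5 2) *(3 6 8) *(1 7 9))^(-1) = (1 9 7 2 5)(3 8 6)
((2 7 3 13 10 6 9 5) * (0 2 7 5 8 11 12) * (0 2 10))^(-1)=(0 13 3 7 5 2 12 11 8 9 6 10)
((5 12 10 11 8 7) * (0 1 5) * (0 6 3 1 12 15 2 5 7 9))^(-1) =(0 9 8 11 10 12)(1 3 6 7)(2 15 5)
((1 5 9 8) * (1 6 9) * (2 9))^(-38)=(2 8)(6 9)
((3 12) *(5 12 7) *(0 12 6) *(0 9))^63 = (12)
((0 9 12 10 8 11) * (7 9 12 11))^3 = (0 8 11 10 9 12 7)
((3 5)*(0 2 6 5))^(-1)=(0 3 5 6 2)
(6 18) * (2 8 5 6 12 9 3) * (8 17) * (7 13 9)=(2 17 8 5 6 18 12 7 13 9 3)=[0, 1, 17, 2, 4, 6, 18, 13, 5, 3, 10, 11, 7, 9, 14, 15, 16, 8, 12]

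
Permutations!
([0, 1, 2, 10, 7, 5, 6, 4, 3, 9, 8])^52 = [0, 1, 2, 10, 4, 5, 6, 7, 3, 9, 8]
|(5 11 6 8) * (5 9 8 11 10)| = 2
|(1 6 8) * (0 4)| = |(0 4)(1 6 8)| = 6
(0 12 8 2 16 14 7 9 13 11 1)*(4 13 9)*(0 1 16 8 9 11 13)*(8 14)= [12, 1, 14, 3, 0, 5, 6, 4, 2, 11, 10, 16, 9, 13, 7, 15, 8]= (0 12 9 11 16 8 2 14 7 4)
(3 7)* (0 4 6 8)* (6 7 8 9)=(0 4 7 3 8)(6 9)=[4, 1, 2, 8, 7, 5, 9, 3, 0, 6]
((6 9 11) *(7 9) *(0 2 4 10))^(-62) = ((0 2 4 10)(6 7 9 11))^(-62) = (0 4)(2 10)(6 9)(7 11)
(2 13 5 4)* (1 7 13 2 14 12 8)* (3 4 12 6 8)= [0, 7, 2, 4, 14, 12, 8, 13, 1, 9, 10, 11, 3, 5, 6]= (1 7 13 5 12 3 4 14 6 8)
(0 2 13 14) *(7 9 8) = (0 2 13 14)(7 9 8) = [2, 1, 13, 3, 4, 5, 6, 9, 7, 8, 10, 11, 12, 14, 0]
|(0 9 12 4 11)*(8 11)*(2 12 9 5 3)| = |(0 5 3 2 12 4 8 11)| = 8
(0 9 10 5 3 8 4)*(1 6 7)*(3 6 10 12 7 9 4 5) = (0 4)(1 10 3 8 5 6 9 12 7) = [4, 10, 2, 8, 0, 6, 9, 1, 5, 12, 3, 11, 7]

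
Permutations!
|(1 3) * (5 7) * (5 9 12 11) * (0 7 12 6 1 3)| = |(0 7 9 6 1)(5 12 11)| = 15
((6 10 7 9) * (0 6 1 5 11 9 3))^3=((0 6 10 7 3)(1 5 11 9))^3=(0 7 6 3 10)(1 9 11 5)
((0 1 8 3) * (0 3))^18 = ((0 1 8))^18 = (8)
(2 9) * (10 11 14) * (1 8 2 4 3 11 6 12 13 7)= (1 8 2 9 4 3 11 14 10 6 12 13 7)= [0, 8, 9, 11, 3, 5, 12, 1, 2, 4, 6, 14, 13, 7, 10]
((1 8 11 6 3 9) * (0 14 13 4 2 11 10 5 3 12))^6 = ((0 14 13 4 2 11 6 12)(1 8 10 5 3 9))^6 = (0 6 2 13)(4 14 12 11)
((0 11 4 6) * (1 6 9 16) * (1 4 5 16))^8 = ((0 11 5 16 4 9 1 6))^8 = (16)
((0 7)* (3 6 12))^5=(0 7)(3 12 6)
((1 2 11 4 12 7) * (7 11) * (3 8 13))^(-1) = (1 7 2)(3 13 8)(4 11 12)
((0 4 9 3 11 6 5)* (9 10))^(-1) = (0 5 6 11 3 9 10 4)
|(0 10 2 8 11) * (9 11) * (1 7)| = |(0 10 2 8 9 11)(1 7)| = 6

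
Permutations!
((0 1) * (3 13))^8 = (13)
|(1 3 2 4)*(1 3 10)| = 6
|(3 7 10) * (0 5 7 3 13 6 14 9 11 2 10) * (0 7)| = |(0 5)(2 10 13 6 14 9 11)| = 14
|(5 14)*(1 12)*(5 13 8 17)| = 10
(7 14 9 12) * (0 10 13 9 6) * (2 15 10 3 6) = (0 3 6)(2 15 10 13 9 12 7 14) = [3, 1, 15, 6, 4, 5, 0, 14, 8, 12, 13, 11, 7, 9, 2, 10]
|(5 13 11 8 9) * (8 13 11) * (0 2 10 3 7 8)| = |(0 2 10 3 7 8 9 5 11 13)| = 10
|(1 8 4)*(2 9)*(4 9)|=|(1 8 9 2 4)|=5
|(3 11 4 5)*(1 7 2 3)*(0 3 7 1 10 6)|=|(0 3 11 4 5 10 6)(2 7)|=14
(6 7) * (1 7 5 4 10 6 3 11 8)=(1 7 3 11 8)(4 10 6 5)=[0, 7, 2, 11, 10, 4, 5, 3, 1, 9, 6, 8]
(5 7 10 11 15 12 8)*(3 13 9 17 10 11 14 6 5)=(3 13 9 17 10 14 6 5 7 11 15 12 8)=[0, 1, 2, 13, 4, 7, 5, 11, 3, 17, 14, 15, 8, 9, 6, 12, 16, 10]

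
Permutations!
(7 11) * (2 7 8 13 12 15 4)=(2 7 11 8 13 12 15 4)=[0, 1, 7, 3, 2, 5, 6, 11, 13, 9, 10, 8, 15, 12, 14, 4]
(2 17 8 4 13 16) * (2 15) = (2 17 8 4 13 16 15) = [0, 1, 17, 3, 13, 5, 6, 7, 4, 9, 10, 11, 12, 16, 14, 2, 15, 8]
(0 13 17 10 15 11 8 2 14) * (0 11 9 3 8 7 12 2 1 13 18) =(0 18)(1 13 17 10 15 9 3 8)(2 14 11 7 12) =[18, 13, 14, 8, 4, 5, 6, 12, 1, 3, 15, 7, 2, 17, 11, 9, 16, 10, 0]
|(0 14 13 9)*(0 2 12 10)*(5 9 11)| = 9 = |(0 14 13 11 5 9 2 12 10)|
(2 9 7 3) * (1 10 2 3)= [0, 10, 9, 3, 4, 5, 6, 1, 8, 7, 2]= (1 10 2 9 7)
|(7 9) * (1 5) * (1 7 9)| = 3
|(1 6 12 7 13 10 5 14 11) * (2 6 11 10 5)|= |(1 11)(2 6 12 7 13 5 14 10)|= 8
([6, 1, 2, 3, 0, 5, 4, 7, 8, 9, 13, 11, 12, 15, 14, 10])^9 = (15)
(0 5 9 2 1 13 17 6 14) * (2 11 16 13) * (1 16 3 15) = (0 5 9 11 3 15 1 2 16 13 17 6 14) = [5, 2, 16, 15, 4, 9, 14, 7, 8, 11, 10, 3, 12, 17, 0, 1, 13, 6]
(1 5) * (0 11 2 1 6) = (0 11 2 1 5 6) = [11, 5, 1, 3, 4, 6, 0, 7, 8, 9, 10, 2]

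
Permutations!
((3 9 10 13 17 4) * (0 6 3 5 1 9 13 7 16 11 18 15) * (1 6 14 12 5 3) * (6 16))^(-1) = ((0 14 12 5 16 11 18 15)(1 9 10 7 6)(3 13 17 4))^(-1) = (0 15 18 11 16 5 12 14)(1 6 7 10 9)(3 4 17 13)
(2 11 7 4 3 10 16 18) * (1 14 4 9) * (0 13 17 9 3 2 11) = (0 13 17 9 1 14 4 2)(3 10 16 18 11 7) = [13, 14, 0, 10, 2, 5, 6, 3, 8, 1, 16, 7, 12, 17, 4, 15, 18, 9, 11]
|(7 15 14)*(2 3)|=6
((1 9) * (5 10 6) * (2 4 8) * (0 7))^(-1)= ((0 7)(1 9)(2 4 8)(5 10 6))^(-1)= (0 7)(1 9)(2 8 4)(5 6 10)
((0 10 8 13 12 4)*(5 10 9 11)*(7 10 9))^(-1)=((0 7 10 8 13 12 4)(5 9 11))^(-1)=(0 4 12 13 8 10 7)(5 11 9)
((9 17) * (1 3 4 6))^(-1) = ((1 3 4 6)(9 17))^(-1) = (1 6 4 3)(9 17)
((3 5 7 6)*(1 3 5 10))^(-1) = (1 10 3)(5 6 7)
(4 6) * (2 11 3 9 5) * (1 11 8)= (1 11 3 9 5 2 8)(4 6)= [0, 11, 8, 9, 6, 2, 4, 7, 1, 5, 10, 3]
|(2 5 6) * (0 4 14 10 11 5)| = |(0 4 14 10 11 5 6 2)| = 8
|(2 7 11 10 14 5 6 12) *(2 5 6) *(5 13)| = |(2 7 11 10 14 6 12 13 5)| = 9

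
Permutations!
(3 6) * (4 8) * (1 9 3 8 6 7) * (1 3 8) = (1 9 8 4 6)(3 7) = [0, 9, 2, 7, 6, 5, 1, 3, 4, 8]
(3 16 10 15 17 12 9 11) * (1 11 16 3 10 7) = (1 11 10 15 17 12 9 16 7) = [0, 11, 2, 3, 4, 5, 6, 1, 8, 16, 15, 10, 9, 13, 14, 17, 7, 12]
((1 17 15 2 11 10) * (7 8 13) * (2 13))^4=((1 17 15 13 7 8 2 11 10))^4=(1 7 10 13 11 15 2 17 8)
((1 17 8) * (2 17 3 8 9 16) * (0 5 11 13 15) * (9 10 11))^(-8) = (0 9 2 10 13)(1 3 8)(5 16 17 11 15)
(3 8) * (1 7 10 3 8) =(1 7 10 3) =[0, 7, 2, 1, 4, 5, 6, 10, 8, 9, 3]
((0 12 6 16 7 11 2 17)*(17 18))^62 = (0 17 18 2 11 7 16 6 12)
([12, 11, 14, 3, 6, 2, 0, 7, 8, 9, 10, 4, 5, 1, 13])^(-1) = (0 6 4 11 1 13 14 2 5 12)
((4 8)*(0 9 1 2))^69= (0 9 1 2)(4 8)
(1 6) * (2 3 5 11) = (1 6)(2 3 5 11) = [0, 6, 3, 5, 4, 11, 1, 7, 8, 9, 10, 2]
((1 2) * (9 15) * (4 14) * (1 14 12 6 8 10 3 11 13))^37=((1 2 14 4 12 6 8 10 3 11 13)(9 15))^37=(1 12 3 2 6 11 14 8 13 4 10)(9 15)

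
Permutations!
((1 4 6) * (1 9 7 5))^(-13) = ((1 4 6 9 7 5))^(-13) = (1 5 7 9 6 4)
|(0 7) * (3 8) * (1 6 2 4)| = |(0 7)(1 6 2 4)(3 8)| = 4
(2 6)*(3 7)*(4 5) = (2 6)(3 7)(4 5) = [0, 1, 6, 7, 5, 4, 2, 3]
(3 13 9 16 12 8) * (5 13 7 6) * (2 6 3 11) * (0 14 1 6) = (0 14 1 6 5 13 9 16 12 8 11 2)(3 7) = [14, 6, 0, 7, 4, 13, 5, 3, 11, 16, 10, 2, 8, 9, 1, 15, 12]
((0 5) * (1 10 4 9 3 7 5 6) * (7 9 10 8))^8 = ((0 6 1 8 7 5)(3 9)(4 10))^8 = (10)(0 1 7)(5 6 8)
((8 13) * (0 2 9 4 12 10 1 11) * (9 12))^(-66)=(13)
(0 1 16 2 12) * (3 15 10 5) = (0 1 16 2 12)(3 15 10 5) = [1, 16, 12, 15, 4, 3, 6, 7, 8, 9, 5, 11, 0, 13, 14, 10, 2]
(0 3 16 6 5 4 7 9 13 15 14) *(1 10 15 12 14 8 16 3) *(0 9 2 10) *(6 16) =[1, 0, 10, 3, 7, 4, 5, 2, 6, 13, 15, 11, 14, 12, 9, 8, 16] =(16)(0 1)(2 10 15 8 6 5 4 7)(9 13 12 14)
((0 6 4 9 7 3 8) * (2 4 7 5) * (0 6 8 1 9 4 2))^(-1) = (0 5 9 1 3 7 6 8)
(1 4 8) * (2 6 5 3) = (1 4 8)(2 6 5 3) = [0, 4, 6, 2, 8, 3, 5, 7, 1]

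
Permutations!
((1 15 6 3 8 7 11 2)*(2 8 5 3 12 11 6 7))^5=(1 11 7 2 12 15 8 6)(3 5)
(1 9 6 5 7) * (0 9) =(0 9 6 5 7 1) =[9, 0, 2, 3, 4, 7, 5, 1, 8, 6]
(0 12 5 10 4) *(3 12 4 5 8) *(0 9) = [4, 1, 2, 12, 9, 10, 6, 7, 3, 0, 5, 11, 8] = (0 4 9)(3 12 8)(5 10)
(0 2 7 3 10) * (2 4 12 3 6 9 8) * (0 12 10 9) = (0 4 10 12 3 9 8 2 7 6) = [4, 1, 7, 9, 10, 5, 0, 6, 2, 8, 12, 11, 3]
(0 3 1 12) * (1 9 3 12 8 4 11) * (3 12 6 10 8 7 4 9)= (0 6 10 8 9 12)(1 7 4 11)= [6, 7, 2, 3, 11, 5, 10, 4, 9, 12, 8, 1, 0]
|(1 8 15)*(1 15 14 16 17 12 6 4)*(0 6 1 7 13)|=30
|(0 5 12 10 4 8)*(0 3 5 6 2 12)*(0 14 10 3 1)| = 11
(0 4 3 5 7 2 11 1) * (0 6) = (0 4 3 5 7 2 11 1 6) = [4, 6, 11, 5, 3, 7, 0, 2, 8, 9, 10, 1]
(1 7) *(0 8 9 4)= [8, 7, 2, 3, 0, 5, 6, 1, 9, 4]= (0 8 9 4)(1 7)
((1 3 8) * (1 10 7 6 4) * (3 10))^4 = ((1 10 7 6 4)(3 8))^4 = (1 4 6 7 10)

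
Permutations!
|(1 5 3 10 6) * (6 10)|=|(10)(1 5 3 6)|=4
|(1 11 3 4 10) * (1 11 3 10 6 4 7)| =|(1 3 7)(4 6)(10 11)| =6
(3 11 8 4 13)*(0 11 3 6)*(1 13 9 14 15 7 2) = [11, 13, 1, 3, 9, 5, 0, 2, 4, 14, 10, 8, 12, 6, 15, 7] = (0 11 8 4 9 14 15 7 2 1 13 6)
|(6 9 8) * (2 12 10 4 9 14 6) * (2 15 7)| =8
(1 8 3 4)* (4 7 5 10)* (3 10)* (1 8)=(3 7 5)(4 8 10)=[0, 1, 2, 7, 8, 3, 6, 5, 10, 9, 4]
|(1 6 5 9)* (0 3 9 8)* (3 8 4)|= 6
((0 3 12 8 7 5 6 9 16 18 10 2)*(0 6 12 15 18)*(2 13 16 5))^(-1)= (0 16 13 10 18 15 3)(2 7 8 12 5 9 6)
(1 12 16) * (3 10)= [0, 12, 2, 10, 4, 5, 6, 7, 8, 9, 3, 11, 16, 13, 14, 15, 1]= (1 12 16)(3 10)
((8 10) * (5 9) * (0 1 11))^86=((0 1 11)(5 9)(8 10))^86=(0 11 1)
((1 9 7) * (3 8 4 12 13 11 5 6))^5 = (1 7 9)(3 11 4 6 13 8 5 12)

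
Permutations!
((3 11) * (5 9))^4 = (11)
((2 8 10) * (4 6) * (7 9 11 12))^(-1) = (2 10 8)(4 6)(7 12 11 9)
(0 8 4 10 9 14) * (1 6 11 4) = (0 8 1 6 11 4 10 9 14) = [8, 6, 2, 3, 10, 5, 11, 7, 1, 14, 9, 4, 12, 13, 0]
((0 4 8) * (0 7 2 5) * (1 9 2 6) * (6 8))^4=((0 4 6 1 9 2 5)(7 8))^4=(0 9 4 2 6 5 1)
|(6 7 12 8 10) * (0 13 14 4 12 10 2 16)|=24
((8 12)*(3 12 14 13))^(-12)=(3 14 12 13 8)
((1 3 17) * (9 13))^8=((1 3 17)(9 13))^8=(1 17 3)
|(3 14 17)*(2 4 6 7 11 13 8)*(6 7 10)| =6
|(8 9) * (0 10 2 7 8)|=6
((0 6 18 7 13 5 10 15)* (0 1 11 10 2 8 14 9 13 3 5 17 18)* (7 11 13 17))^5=(0 6)(1 2 18 13 8 11 7 14 10 3 9 15 5 17)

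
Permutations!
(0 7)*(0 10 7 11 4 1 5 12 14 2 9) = [11, 5, 9, 3, 1, 12, 6, 10, 8, 0, 7, 4, 14, 13, 2] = (0 11 4 1 5 12 14 2 9)(7 10)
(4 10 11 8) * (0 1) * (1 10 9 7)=(0 10 11 8 4 9 7 1)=[10, 0, 2, 3, 9, 5, 6, 1, 4, 7, 11, 8]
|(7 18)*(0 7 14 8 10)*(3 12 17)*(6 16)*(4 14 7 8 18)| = 12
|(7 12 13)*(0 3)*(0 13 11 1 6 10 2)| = |(0 3 13 7 12 11 1 6 10 2)| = 10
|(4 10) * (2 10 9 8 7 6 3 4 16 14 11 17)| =|(2 10 16 14 11 17)(3 4 9 8 7 6)| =6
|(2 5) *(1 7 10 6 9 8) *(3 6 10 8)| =6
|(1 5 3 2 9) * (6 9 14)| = |(1 5 3 2 14 6 9)| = 7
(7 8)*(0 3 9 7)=(0 3 9 7 8)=[3, 1, 2, 9, 4, 5, 6, 8, 0, 7]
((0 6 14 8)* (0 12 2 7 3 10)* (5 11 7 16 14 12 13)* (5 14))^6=((0 6 12 2 16 5 11 7 3 10)(8 13 14))^6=(0 11 12 3 16)(2 10 5 6 7)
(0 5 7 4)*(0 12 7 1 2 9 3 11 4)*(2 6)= [5, 6, 9, 11, 12, 1, 2, 0, 8, 3, 10, 4, 7]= (0 5 1 6 2 9 3 11 4 12 7)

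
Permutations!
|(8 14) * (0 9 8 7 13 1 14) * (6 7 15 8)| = |(0 9 6 7 13 1 14 15 8)| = 9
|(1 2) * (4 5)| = |(1 2)(4 5)| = 2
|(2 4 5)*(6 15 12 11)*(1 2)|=|(1 2 4 5)(6 15 12 11)|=4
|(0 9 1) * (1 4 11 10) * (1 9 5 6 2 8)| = 12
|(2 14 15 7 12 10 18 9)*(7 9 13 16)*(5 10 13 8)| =4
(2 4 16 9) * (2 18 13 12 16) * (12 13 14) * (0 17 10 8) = (0 17 10 8)(2 4)(9 18 14 12 16) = [17, 1, 4, 3, 2, 5, 6, 7, 0, 18, 8, 11, 16, 13, 12, 15, 9, 10, 14]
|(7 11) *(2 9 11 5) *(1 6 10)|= 15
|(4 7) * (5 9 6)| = 6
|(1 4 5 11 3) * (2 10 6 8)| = 20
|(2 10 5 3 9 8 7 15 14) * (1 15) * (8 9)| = 9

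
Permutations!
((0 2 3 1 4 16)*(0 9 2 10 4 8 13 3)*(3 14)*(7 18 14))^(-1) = (0 2 9 16 4 10)(1 3 14 18 7 13 8)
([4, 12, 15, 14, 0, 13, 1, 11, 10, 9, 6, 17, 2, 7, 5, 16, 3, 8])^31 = (0 4)(1 12 2 15 16 3 14 5 13 7 11 17 8 10 6)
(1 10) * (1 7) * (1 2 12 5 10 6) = (1 6)(2 12 5 10 7) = [0, 6, 12, 3, 4, 10, 1, 2, 8, 9, 7, 11, 5]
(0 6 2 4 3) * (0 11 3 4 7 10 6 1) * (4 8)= (0 1)(2 7 10 6)(3 11)(4 8)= [1, 0, 7, 11, 8, 5, 2, 10, 4, 9, 6, 3]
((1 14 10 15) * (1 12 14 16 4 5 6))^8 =(1 5 16 6 4) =((1 16 4 5 6)(10 15 12 14))^8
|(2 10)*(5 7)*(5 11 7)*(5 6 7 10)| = |(2 5 6 7 11 10)| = 6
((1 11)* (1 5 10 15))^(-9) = ((1 11 5 10 15))^(-9) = (1 11 5 10 15)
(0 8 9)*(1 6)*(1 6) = (0 8 9) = [8, 1, 2, 3, 4, 5, 6, 7, 9, 0]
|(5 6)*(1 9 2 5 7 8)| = |(1 9 2 5 6 7 8)| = 7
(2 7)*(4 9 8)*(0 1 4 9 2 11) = [1, 4, 7, 3, 2, 5, 6, 11, 9, 8, 10, 0] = (0 1 4 2 7 11)(8 9)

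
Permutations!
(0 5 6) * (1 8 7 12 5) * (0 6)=(0 1 8 7 12 5)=[1, 8, 2, 3, 4, 0, 6, 12, 7, 9, 10, 11, 5]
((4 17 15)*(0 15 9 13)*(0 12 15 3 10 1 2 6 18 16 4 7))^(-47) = (0 15 13 17 16 6 1 3 7 12 9 4 18 2 10)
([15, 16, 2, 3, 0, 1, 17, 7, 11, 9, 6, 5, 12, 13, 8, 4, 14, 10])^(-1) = [4, 5, 2, 3, 15, 11, 10, 7, 14, 9, 17, 8, 12, 13, 16, 0, 1, 6]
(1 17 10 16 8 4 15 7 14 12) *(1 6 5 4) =[0, 17, 2, 3, 15, 4, 5, 14, 1, 9, 16, 11, 6, 13, 12, 7, 8, 10] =(1 17 10 16 8)(4 15 7 14 12 6 5)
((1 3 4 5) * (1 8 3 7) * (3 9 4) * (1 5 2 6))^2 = (1 5 9 2)(4 6 7 8)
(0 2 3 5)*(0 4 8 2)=(2 3 5 4 8)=[0, 1, 3, 5, 8, 4, 6, 7, 2]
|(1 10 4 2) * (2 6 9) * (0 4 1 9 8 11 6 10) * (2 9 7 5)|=12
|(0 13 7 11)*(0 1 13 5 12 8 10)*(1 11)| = 15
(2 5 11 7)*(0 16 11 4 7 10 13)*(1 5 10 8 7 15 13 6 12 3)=(0 16 11 8 7 2 10 6 12 3 1 5 4 15 13)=[16, 5, 10, 1, 15, 4, 12, 2, 7, 9, 6, 8, 3, 0, 14, 13, 11]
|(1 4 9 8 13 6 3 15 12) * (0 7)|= 18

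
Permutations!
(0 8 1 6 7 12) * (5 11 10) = (0 8 1 6 7 12)(5 11 10) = [8, 6, 2, 3, 4, 11, 7, 12, 1, 9, 5, 10, 0]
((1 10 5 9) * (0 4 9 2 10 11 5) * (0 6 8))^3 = (0 1 2 8 9 5 6 4 11 10)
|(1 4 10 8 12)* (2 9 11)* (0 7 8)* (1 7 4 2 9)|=|(0 4 10)(1 2)(7 8 12)(9 11)|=6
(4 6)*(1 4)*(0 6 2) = (0 6 1 4 2) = [6, 4, 0, 3, 2, 5, 1]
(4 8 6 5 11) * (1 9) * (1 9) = (4 8 6 5 11) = [0, 1, 2, 3, 8, 11, 5, 7, 6, 9, 10, 4]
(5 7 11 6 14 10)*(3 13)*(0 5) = [5, 1, 2, 13, 4, 7, 14, 11, 8, 9, 0, 6, 12, 3, 10] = (0 5 7 11 6 14 10)(3 13)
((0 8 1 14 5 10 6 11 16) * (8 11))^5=(0 16 11)(1 8 6 10 5 14)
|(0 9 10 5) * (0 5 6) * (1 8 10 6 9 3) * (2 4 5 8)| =|(0 3 1 2 4 5 8 10 9 6)| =10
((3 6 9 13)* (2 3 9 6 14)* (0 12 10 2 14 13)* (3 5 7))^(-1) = ((14)(0 12 10 2 5 7 3 13 9))^(-1) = (14)(0 9 13 3 7 5 2 10 12)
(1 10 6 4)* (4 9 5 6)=(1 10 4)(5 6 9)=[0, 10, 2, 3, 1, 6, 9, 7, 8, 5, 4]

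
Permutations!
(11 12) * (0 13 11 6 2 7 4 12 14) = [13, 1, 7, 3, 12, 5, 2, 4, 8, 9, 10, 14, 6, 11, 0] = (0 13 11 14)(2 7 4 12 6)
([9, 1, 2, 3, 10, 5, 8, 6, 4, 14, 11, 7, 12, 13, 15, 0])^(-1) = (0 15 14 9)(4 8 6 7 11 10)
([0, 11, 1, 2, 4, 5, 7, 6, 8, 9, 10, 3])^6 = [0, 3, 11, 1, 4, 5, 6, 7, 8, 9, 10, 2]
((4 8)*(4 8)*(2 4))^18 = (8)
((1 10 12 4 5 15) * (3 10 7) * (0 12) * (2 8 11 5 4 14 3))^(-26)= (0 10 3 14 12)(1 2 11 15 7 8 5)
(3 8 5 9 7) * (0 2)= (0 2)(3 8 5 9 7)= [2, 1, 0, 8, 4, 9, 6, 3, 5, 7]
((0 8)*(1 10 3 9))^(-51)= (0 8)(1 10 3 9)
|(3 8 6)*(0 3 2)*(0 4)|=|(0 3 8 6 2 4)|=6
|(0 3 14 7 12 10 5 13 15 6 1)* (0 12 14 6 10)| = |(0 3 6 1 12)(5 13 15 10)(7 14)| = 20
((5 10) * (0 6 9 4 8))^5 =(5 10)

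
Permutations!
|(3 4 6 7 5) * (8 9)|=10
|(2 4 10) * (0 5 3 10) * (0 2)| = |(0 5 3 10)(2 4)| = 4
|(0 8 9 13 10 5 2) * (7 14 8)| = 9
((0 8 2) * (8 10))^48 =((0 10 8 2))^48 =(10)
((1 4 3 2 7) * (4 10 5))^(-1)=((1 10 5 4 3 2 7))^(-1)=(1 7 2 3 4 5 10)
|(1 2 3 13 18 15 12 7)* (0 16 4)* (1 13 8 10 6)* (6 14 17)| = 120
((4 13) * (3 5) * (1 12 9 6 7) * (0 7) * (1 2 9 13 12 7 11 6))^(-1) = ((0 11 6)(1 7 2 9)(3 5)(4 12 13))^(-1) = (0 6 11)(1 9 2 7)(3 5)(4 13 12)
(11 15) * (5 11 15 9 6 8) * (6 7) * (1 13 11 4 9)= [0, 13, 2, 3, 9, 4, 8, 6, 5, 7, 10, 1, 12, 11, 14, 15]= (15)(1 13 11)(4 9 7 6 8 5)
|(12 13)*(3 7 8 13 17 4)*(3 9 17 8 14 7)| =6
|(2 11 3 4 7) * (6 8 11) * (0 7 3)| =6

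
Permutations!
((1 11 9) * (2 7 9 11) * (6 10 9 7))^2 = ((11)(1 2 6 10 9))^2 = (11)(1 6 9 2 10)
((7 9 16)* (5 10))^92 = ((5 10)(7 9 16))^92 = (7 16 9)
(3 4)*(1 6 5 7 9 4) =(1 6 5 7 9 4 3) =[0, 6, 2, 1, 3, 7, 5, 9, 8, 4]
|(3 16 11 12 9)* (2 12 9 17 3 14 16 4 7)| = |(2 12 17 3 4 7)(9 14 16 11)| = 12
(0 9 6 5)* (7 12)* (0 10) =(0 9 6 5 10)(7 12) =[9, 1, 2, 3, 4, 10, 5, 12, 8, 6, 0, 11, 7]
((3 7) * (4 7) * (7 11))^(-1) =((3 4 11 7))^(-1) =(3 7 11 4)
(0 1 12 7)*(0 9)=[1, 12, 2, 3, 4, 5, 6, 9, 8, 0, 10, 11, 7]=(0 1 12 7 9)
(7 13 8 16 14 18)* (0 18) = (0 18 7 13 8 16 14) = [18, 1, 2, 3, 4, 5, 6, 13, 16, 9, 10, 11, 12, 8, 0, 15, 14, 17, 7]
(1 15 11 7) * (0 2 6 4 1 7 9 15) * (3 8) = (0 2 6 4 1)(3 8)(9 15 11) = [2, 0, 6, 8, 1, 5, 4, 7, 3, 15, 10, 9, 12, 13, 14, 11]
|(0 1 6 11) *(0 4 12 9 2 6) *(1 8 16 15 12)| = 11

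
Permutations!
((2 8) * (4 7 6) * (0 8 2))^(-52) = (8)(4 6 7)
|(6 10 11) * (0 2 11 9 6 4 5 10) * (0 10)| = 15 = |(0 2 11 4 5)(6 10 9)|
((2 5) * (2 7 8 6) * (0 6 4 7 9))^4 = (0 9 5 2 6)(4 7 8)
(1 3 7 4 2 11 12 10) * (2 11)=[0, 3, 2, 7, 11, 5, 6, 4, 8, 9, 1, 12, 10]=(1 3 7 4 11 12 10)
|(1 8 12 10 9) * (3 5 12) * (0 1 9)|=|(0 1 8 3 5 12 10)|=7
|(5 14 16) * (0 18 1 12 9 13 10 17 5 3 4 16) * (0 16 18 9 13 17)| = 13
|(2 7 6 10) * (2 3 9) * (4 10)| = 7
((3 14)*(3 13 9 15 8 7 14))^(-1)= ((7 14 13 9 15 8))^(-1)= (7 8 15 9 13 14)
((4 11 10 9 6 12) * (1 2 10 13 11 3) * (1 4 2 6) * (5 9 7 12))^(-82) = (13)(1 5)(2 7)(6 9)(10 12)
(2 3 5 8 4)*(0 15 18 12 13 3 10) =(0 15 18 12 13 3 5 8 4 2 10) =[15, 1, 10, 5, 2, 8, 6, 7, 4, 9, 0, 11, 13, 3, 14, 18, 16, 17, 12]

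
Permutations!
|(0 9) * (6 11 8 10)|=4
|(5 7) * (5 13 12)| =|(5 7 13 12)| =4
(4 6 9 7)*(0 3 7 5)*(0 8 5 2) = (0 3 7 4 6 9 2)(5 8) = [3, 1, 0, 7, 6, 8, 9, 4, 5, 2]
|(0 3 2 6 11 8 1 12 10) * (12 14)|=|(0 3 2 6 11 8 1 14 12 10)|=10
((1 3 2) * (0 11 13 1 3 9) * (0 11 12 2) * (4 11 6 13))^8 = ((0 12 2 3)(1 9 6 13)(4 11))^8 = (13)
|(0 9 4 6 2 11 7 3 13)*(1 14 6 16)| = |(0 9 4 16 1 14 6 2 11 7 3 13)| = 12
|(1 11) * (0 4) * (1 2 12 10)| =|(0 4)(1 11 2 12 10)| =10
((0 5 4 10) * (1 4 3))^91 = (0 5 3 1 4 10)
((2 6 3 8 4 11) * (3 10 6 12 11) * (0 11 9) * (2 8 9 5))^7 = (0 11 8 4 3 9)(2 12 5)(6 10)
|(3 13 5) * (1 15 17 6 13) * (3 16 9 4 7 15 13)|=|(1 13 5 16 9 4 7 15 17 6 3)|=11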